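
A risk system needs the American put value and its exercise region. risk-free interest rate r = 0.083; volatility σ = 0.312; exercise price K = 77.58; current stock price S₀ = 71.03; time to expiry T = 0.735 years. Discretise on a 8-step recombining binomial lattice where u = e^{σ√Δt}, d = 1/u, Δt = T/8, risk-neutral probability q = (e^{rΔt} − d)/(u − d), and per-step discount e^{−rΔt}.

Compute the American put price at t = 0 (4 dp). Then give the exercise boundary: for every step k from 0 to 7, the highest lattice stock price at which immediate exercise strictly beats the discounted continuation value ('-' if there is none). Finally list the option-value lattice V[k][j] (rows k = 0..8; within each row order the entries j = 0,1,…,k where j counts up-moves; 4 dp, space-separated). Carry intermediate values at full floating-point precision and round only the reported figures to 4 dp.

price = 9.7186
boundary = - - 58.7894 53.4845 58.7894 53.4845 58.7894 64.6205
tree:
9.7186
13.7307 6.1111
18.7906 9.2030 3.3107
24.0955 13.4043 5.4109 1.3959
28.9217 18.7906 8.5665 2.5405 0.3464
33.3124 24.0955 13.0243 4.5252 0.7223 0.0000
37.3070 28.9217 18.7906 7.8255 1.5062 0.0000 0.0000
40.9410 33.3124 24.0955 12.9595 3.1410 0.0000 0.0000 0.0000
44.2472 37.3070 28.9217 18.7906 6.5500 0.0000 0.0000 0.0000 0.0000

Δt=0.09187  u=1.09919  d=0.90976  q=0.51679  discount=0.99240
step 8 (expiry): payoffs max(K−S,0) = 44.2472 37.3070 28.9217 18.7906 6.5500 0.0000 0.0000 0.0000 0.0000
step 7: (k=7,j=0): S=36.6390, (K−S)⁺=40.9410, hold=40.3517 ⇒ V=40.9410 exercise | (k=7,j=1): S=44.2676, (K−S)⁺=33.3124, hold=32.7231 ⇒ V=33.3124 exercise | (k=7,j=2): S=53.4845, (K−S)⁺=24.0955, hold=23.5061 ⇒ V=24.0955 exercise | (k=7,j=3): S=64.6205, (K−S)⁺=12.9595, hold=12.3701 ⇒ V=12.9595 exercise | (k=7,j=4): S=78.0752, (K−S)⁺=0.0000, hold=3.1410 ⇒ V=3.1410 continue | (k=7,j=5): S=94.3312, (K−S)⁺=0.0000, hold=0.0000 ⇒ V=0.0000 continue | (k=7,j=6): S=113.9719, (K−S)⁺=0.0000, hold=0.0000 ⇒ V=0.0000 continue | (k=7,j=7): S=137.7020, (K−S)⁺=0.0000, hold=0.0000 ⇒ V=0.0000 continue  boundary S*=64.6205
step 6: (k=6,j=0): S=40.2730, (K−S)⁺=37.3070, hold=36.7176 ⇒ V=37.3070 exercise | (k=6,j=1): S=48.6583, (K−S)⁺=28.9217, hold=28.3324 ⇒ V=28.9217 exercise | (k=6,j=2): S=58.7894, (K−S)⁺=18.7906, hold=18.2012 ⇒ V=18.7906 exercise | (k=6,j=3): S=71.0300, (K−S)⁺=6.5500, hold=7.8255 ⇒ V=7.8255 continue | (k=6,j=4): S=85.8192, (K−S)⁺=0.0000, hold=1.5062 ⇒ V=1.5062 continue | (k=6,j=5): S=103.6876, (K−S)⁺=0.0000, hold=0.0000 ⇒ V=0.0000 continue | (k=6,j=6): S=125.2764, (K−S)⁺=0.0000, hold=0.0000 ⇒ V=0.0000 continue  boundary S*=58.7894
step 5: (k=5,j=0): S=44.2676, (K−S)⁺=33.3124, hold=32.7231 ⇒ V=33.3124 exercise | (k=5,j=1): S=53.4845, (K−S)⁺=24.0955, hold=23.5061 ⇒ V=24.0955 exercise | (k=5,j=2): S=64.6205, (K−S)⁺=12.9595, hold=13.0243 ⇒ V=13.0243 continue | (k=5,j=3): S=78.0752, (K−S)⁺=0.0000, hold=4.5252 ⇒ V=4.5252 continue | (k=5,j=4): S=94.3312, (K−S)⁺=0.0000, hold=0.7223 ⇒ V=0.7223 continue | (k=5,j=5): S=113.9719, (K−S)⁺=0.0000, hold=0.0000 ⇒ V=0.0000 continue  boundary S*=53.4845
step 4: (k=4,j=0): S=48.6583, (K−S)⁺=28.9217, hold=28.3324 ⇒ V=28.9217 exercise | (k=4,j=1): S=58.7894, (K−S)⁺=18.7906, hold=18.2344 ⇒ V=18.7906 exercise | (k=4,j=2): S=71.0300, (K−S)⁺=6.5500, hold=8.5665 ⇒ V=8.5665 continue | (k=4,j=3): S=85.8192, (K−S)⁺=0.0000, hold=2.5405 ⇒ V=2.5405 continue | (k=4,j=4): S=103.6876, (K−S)⁺=0.0000, hold=0.3464 ⇒ V=0.3464 continue  boundary S*=58.7894
step 3: (k=3,j=0): S=53.4845, (K−S)⁺=24.0955, hold=23.5061 ⇒ V=24.0955 exercise | (k=3,j=1): S=64.6205, (K−S)⁺=12.9595, hold=13.4043 ⇒ V=13.4043 continue | (k=3,j=2): S=78.0752, (K−S)⁺=0.0000, hold=5.4109 ⇒ V=5.4109 continue | (k=3,j=3): S=94.3312, (K−S)⁺=0.0000, hold=1.3959 ⇒ V=1.3959 continue  boundary S*=53.4845
step 2: (k=2,j=0): S=58.7894, (K−S)⁺=18.7906, hold=18.4293 ⇒ V=18.7906 exercise | (k=2,j=1): S=71.0300, (K−S)⁺=6.5500, hold=9.2030 ⇒ V=9.2030 continue | (k=2,j=2): S=85.8192, (K−S)⁺=0.0000, hold=3.3107 ⇒ V=3.3107 continue  boundary S*=58.7894
step 1: (k=1,j=0): S=64.6205, (K−S)⁺=12.9595, hold=13.7307 ⇒ V=13.7307 continue | (k=1,j=1): S=78.0752, (K−S)⁺=0.0000, hold=6.1111 ⇒ V=6.1111 continue  boundary S*=-
step 0: (k=0,j=0): S=71.0300, (K−S)⁺=6.5500, hold=9.7186 ⇒ V=9.7186 continue  boundary S*=-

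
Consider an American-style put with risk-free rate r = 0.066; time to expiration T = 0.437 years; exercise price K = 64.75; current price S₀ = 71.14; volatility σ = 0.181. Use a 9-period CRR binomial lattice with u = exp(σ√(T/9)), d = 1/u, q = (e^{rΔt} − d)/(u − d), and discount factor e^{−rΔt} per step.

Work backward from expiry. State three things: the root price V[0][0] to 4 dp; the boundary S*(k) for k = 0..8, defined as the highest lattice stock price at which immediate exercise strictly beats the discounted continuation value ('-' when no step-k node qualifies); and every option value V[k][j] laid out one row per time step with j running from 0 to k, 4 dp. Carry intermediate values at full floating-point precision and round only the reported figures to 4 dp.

price = 0.7071
boundary = - - - - - 58.2783 55.9997 58.2783 60.6497
tree:
0.7071
1.1645 0.3062
1.8734 0.5436 0.0978
2.9320 0.9470 0.1894 0.0172
4.4411 1.6128 0.3630 0.0367 0.0000
6.4717 2.6692 0.6867 0.0785 0.0000 0.0000
8.7503 4.2587 1.2774 0.1676 0.0000 0.0000 0.0000
10.9398 6.4717 2.3240 0.3579 0.0000 0.0000 0.0000 0.0000
13.0438 8.7503 4.1003 0.7644 0.0000 0.0000 0.0000 0.0000 0.0000
15.0654 10.9398 6.4717 1.6325 0.0000 0.0000 0.0000 0.0000 0.0000 0.0000

Δt=0.04856  u=1.04069  d=0.96090  q=0.53026  discount=0.99680
step 9 (expiry): payoffs max(K−S,0) = 15.0654 10.9398 6.4717 1.6325 0.0000 0.0000 0.0000 0.0000 0.0000 0.0000
step 8: (k=8,j=0): S=51.7062, (K−S)⁺=13.0438, hold=12.8366 ⇒ V=13.0438 exercise | (k=8,j=1): S=55.9997, (K−S)⁺=8.7503, hold=8.5431 ⇒ V=8.7503 exercise | (k=8,j=2): S=60.6497, (K−S)⁺=4.1003, hold=3.8932 ⇒ V=4.1003 exercise | (k=8,j=3): S=65.6857, (K−S)⁺=0.0000, hold=0.7644 ⇒ V=0.7644 continue | (k=8,j=4): S=71.1400, (K−S)⁺=0.0000, hold=0.0000 ⇒ V=0.0000 continue | (k=8,j=5): S=77.0472, (K−S)⁺=0.0000, hold=0.0000 ⇒ V=0.0000 continue | (k=8,j=6): S=83.4448, (K−S)⁺=0.0000, hold=0.0000 ⇒ V=0.0000 continue | (k=8,j=7): S=90.3737, (K−S)⁺=0.0000, hold=0.0000 ⇒ V=0.0000 continue | (k=8,j=8): S=97.8779, (K−S)⁺=0.0000, hold=0.0000 ⇒ V=0.0000 continue  boundary S*=60.6497
step 7: (k=7,j=0): S=53.8102, (K−S)⁺=10.9398, hold=10.7327 ⇒ V=10.9398 exercise | (k=7,j=1): S=58.2783, (K−S)⁺=6.4717, hold=6.2645 ⇒ V=6.4717 exercise | (k=7,j=2): S=63.1175, (K−S)⁺=1.6325, hold=2.3240 ⇒ V=2.3240 continue | (k=7,j=3): S=68.3585, (K−S)⁺=0.0000, hold=0.3579 ⇒ V=0.3579 continue | (k=7,j=4): S=74.0347, (K−S)⁺=0.0000, hold=0.0000 ⇒ V=0.0000 continue | (k=7,j=5): S=80.1822, (K−S)⁺=0.0000, hold=0.0000 ⇒ V=0.0000 continue | (k=7,j=6): S=86.8402, (K−S)⁺=0.0000, hold=0.0000 ⇒ V=0.0000 continue | (k=7,j=7): S=94.0510, (K−S)⁺=0.0000, hold=0.0000 ⇒ V=0.0000 continue  boundary S*=58.2783
step 6: (k=6,j=0): S=55.9997, (K−S)⁺=8.7503, hold=8.5431 ⇒ V=8.7503 exercise | (k=6,j=1): S=60.6497, (K−S)⁺=4.1003, hold=4.2587 ⇒ V=4.2587 continue | (k=6,j=2): S=65.6857, (K−S)⁺=0.0000, hold=1.2774 ⇒ V=1.2774 continue | (k=6,j=3): S=71.1400, (K−S)⁺=0.0000, hold=0.1676 ⇒ V=0.1676 continue | (k=6,j=4): S=77.0472, (K−S)⁺=0.0000, hold=0.0000 ⇒ V=0.0000 continue | (k=6,j=5): S=83.4448, (K−S)⁺=0.0000, hold=0.0000 ⇒ V=0.0000 continue | (k=6,j=6): S=90.3737, (K−S)⁺=0.0000, hold=0.0000 ⇒ V=0.0000 continue  boundary S*=55.9997
step 5: (k=5,j=0): S=58.2783, (K−S)⁺=6.4717, hold=6.3482 ⇒ V=6.4717 exercise | (k=5,j=1): S=63.1175, (K−S)⁺=1.6325, hold=2.6692 ⇒ V=2.6692 continue | (k=5,j=2): S=68.3585, (K−S)⁺=0.0000, hold=0.6867 ⇒ V=0.6867 continue | (k=5,j=3): S=74.0347, (K−S)⁺=0.0000, hold=0.0785 ⇒ V=0.0785 continue | (k=5,j=4): S=80.1822, (K−S)⁺=0.0000, hold=0.0000 ⇒ V=0.0000 continue | (k=5,j=5): S=86.8402, (K−S)⁺=0.0000, hold=0.0000 ⇒ V=0.0000 continue  boundary S*=58.2783
step 4: (k=4,j=0): S=60.6497, (K−S)⁺=4.1003, hold=4.4411 ⇒ V=4.4411 continue | (k=4,j=1): S=65.6857, (K−S)⁺=0.0000, hold=1.6128 ⇒ V=1.6128 continue | (k=4,j=2): S=71.1400, (K−S)⁺=0.0000, hold=0.3630 ⇒ V=0.3630 continue | (k=4,j=3): S=77.0472, (K−S)⁺=0.0000, hold=0.0367 ⇒ V=0.0367 continue | (k=4,j=4): S=83.4448, (K−S)⁺=0.0000, hold=0.0000 ⇒ V=0.0000 continue  boundary S*=-
step 3: (k=3,j=0): S=63.1175, (K−S)⁺=1.6325, hold=2.9320 ⇒ V=2.9320 continue | (k=3,j=1): S=68.3585, (K−S)⁺=0.0000, hold=0.9470 ⇒ V=0.9470 continue | (k=3,j=2): S=74.0347, (K−S)⁺=0.0000, hold=0.1894 ⇒ V=0.1894 continue | (k=3,j=3): S=80.1822, (K−S)⁺=0.0000, hold=0.0172 ⇒ V=0.0172 continue  boundary S*=-
step 2: (k=2,j=0): S=65.6857, (K−S)⁺=0.0000, hold=1.8734 ⇒ V=1.8734 continue | (k=2,j=1): S=71.1400, (K−S)⁺=0.0000, hold=0.5436 ⇒ V=0.5436 continue | (k=2,j=2): S=77.0472, (K−S)⁺=0.0000, hold=0.0978 ⇒ V=0.0978 continue  boundary S*=-
step 1: (k=1,j=0): S=68.3585, (K−S)⁺=0.0000, hold=1.1645 ⇒ V=1.1645 continue | (k=1,j=1): S=74.0347, (K−S)⁺=0.0000, hold=0.3062 ⇒ V=0.3062 continue  boundary S*=-
step 0: (k=0,j=0): S=71.1400, (K−S)⁺=0.0000, hold=0.7071 ⇒ V=0.7071 continue  boundary S*=-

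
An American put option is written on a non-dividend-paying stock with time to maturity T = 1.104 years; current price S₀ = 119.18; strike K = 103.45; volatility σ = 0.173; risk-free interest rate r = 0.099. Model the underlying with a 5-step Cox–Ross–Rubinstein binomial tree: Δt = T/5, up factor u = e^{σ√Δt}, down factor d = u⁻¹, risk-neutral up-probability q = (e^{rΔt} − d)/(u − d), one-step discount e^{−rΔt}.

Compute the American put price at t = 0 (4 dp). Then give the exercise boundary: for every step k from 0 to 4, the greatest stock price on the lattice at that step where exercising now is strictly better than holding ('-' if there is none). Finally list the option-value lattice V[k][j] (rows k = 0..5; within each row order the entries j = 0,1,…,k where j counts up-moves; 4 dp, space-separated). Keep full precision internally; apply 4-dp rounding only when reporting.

Δt=0.22080  u=1.08469  d=0.92192  q=0.61547  discount=0.97838
step 5 (expiry): payoffs max(K−S,0) = 24.0755 10.0623 0.0000 0.0000 0.0000 0.0000
step 4: (k=4,j=0): S=86.0965, (K−S)⁺=17.3535, hold=15.1167 ⇒ V=17.3535 exercise | (k=4,j=1): S=101.2965, (K−S)⁺=2.1535, hold=3.7856 ⇒ V=3.7856 continue | (k=4,j=2): S=119.1800, (K−S)⁺=0.0000, hold=0.0000 ⇒ V=0.0000 continue | (k=4,j=3): S=140.2208, (K−S)⁺=0.0000, hold=0.0000 ⇒ V=0.0000 continue | (k=4,j=4): S=164.9762, (K−S)⁺=0.0000, hold=0.0000 ⇒ V=0.0000 continue  boundary S*=86.0965
step 3: (k=3,j=0): S=93.3877, (K−S)⁺=10.0623, hold=8.8082 ⇒ V=10.0623 exercise | (k=3,j=1): S=109.8750, (K−S)⁺=0.0000, hold=1.4242 ⇒ V=1.4242 continue | (k=3,j=2): S=129.2730, (K−S)⁺=0.0000, hold=0.0000 ⇒ V=0.0000 continue | (k=3,j=3): S=152.0957, (K−S)⁺=0.0000, hold=0.0000 ⇒ V=0.0000 continue  boundary S*=93.3877
step 2: (k=2,j=0): S=101.2965, (K−S)⁺=2.1535, hold=4.6432 ⇒ V=4.6432 continue | (k=2,j=1): S=119.1800, (K−S)⁺=0.0000, hold=0.5358 ⇒ V=0.5358 continue | (k=2,j=2): S=140.2208, (K−S)⁺=0.0000, hold=0.0000 ⇒ V=0.0000 continue  boundary S*=-
step 1: (k=1,j=0): S=109.8750, (K−S)⁺=0.0000, hold=2.0695 ⇒ V=2.0695 continue | (k=1,j=1): S=129.2730, (K−S)⁺=0.0000, hold=0.2016 ⇒ V=0.2016 continue  boundary S*=-
step 0: (k=0,j=0): S=119.1800, (K−S)⁺=0.0000, hold=0.9000 ⇒ V=0.9000 continue  boundary S*=-

price = 0.9000
boundary = - - - 93.3877 86.0965
tree:
0.9000
2.0695 0.2016
4.6432 0.5358 0.0000
10.0623 1.4242 0.0000 0.0000
17.3535 3.7856 0.0000 0.0000 0.0000
24.0755 10.0623 0.0000 0.0000 0.0000 0.0000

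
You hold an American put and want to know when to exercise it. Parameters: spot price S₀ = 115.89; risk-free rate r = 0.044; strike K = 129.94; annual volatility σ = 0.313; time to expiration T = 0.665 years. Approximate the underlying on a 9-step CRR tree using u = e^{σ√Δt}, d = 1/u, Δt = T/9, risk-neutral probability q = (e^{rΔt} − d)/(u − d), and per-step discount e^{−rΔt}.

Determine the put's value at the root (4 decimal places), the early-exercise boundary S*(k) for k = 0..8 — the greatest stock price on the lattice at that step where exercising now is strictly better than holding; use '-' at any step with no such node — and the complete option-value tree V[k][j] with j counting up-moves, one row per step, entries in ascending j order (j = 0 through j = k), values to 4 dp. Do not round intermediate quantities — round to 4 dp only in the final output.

Δt=0.07389  u=1.08881  d=0.91844  q=0.49786  discount=0.99675
step 9 (expiry): payoffs max(K−S,0) = 76.0519 66.0558 54.2054 40.1568 23.5023 3.7583 0.0000 0.0000 0.0000 0.0000
step 8: (k=8,j=0): S=58.6737, (K−S)⁺=71.2663, hold=70.8445 ⇒ V=71.2663 exercise | (k=8,j=1): S=69.5575, (K−S)⁺=60.3825, hold=59.9607 ⇒ V=60.3825 exercise | (k=8,j=2): S=82.4603, (K−S)⁺=47.4797, hold=47.0580 ⇒ V=47.4797 exercise | (k=8,j=3): S=97.7564, (K−S)⁺=32.1836, hold=31.7618 ⇒ V=32.1836 exercise | (k=8,j=4): S=115.8900, (K−S)⁺=14.0500, hold=13.6282 ⇒ V=14.0500 exercise | (k=8,j=5): S=137.3873, (K−S)⁺=0.0000, hold=1.8811 ⇒ V=1.8811 continue | (k=8,j=6): S=162.8723, (K−S)⁺=0.0000, hold=0.0000 ⇒ V=0.0000 continue | (k=8,j=7): S=193.0847, (K−S)⁺=0.0000, hold=0.0000 ⇒ V=0.0000 continue | (k=8,j=8): S=228.9014, (K−S)⁺=0.0000, hold=0.0000 ⇒ V=0.0000 continue  boundary S*=115.8900
step 7: (k=7,j=0): S=63.8842, (K−S)⁺=66.0558, hold=65.6340 ⇒ V=66.0558 exercise | (k=7,j=1): S=75.7346, (K−S)⁺=54.2054, hold=53.7836 ⇒ V=54.2054 exercise | (k=7,j=2): S=89.7832, (K−S)⁺=40.1568, hold=39.7351 ⇒ V=40.1568 exercise | (k=7,j=3): S=106.4377, (K−S)⁺=23.5023, hold=23.0805 ⇒ V=23.5023 exercise | (k=7,j=4): S=126.1817, (K−S)⁺=3.7583, hold=7.9657 ⇒ V=7.9657 continue | (k=7,j=5): S=149.5881, (K−S)⁺=0.0000, hold=0.9415 ⇒ V=0.9415 continue | (k=7,j=6): S=177.3363, (K−S)⁺=0.0000, hold=0.0000 ⇒ V=0.0000 continue | (k=7,j=7): S=210.2317, (K−S)⁺=0.0000, hold=0.0000 ⇒ V=0.0000 continue  boundary S*=106.4377
step 6: (k=6,j=0): S=69.5575, (K−S)⁺=60.3825, hold=59.9607 ⇒ V=60.3825 exercise | (k=6,j=1): S=82.4603, (K−S)⁺=47.4797, hold=47.0580 ⇒ V=47.4797 exercise | (k=6,j=2): S=97.7564, (K−S)⁺=32.1836, hold=31.7618 ⇒ V=32.1836 exercise | (k=6,j=3): S=115.8900, (K−S)⁺=14.0500, hold=15.7161 ⇒ V=15.7161 continue | (k=6,j=4): S=137.3873, (K−S)⁺=0.0000, hold=4.4542 ⇒ V=4.4542 continue | (k=6,j=5): S=162.8723, (K−S)⁺=0.0000, hold=0.4712 ⇒ V=0.4712 continue | (k=6,j=6): S=193.0847, (K−S)⁺=0.0000, hold=0.0000 ⇒ V=0.0000 continue  boundary S*=97.7564
step 5: (k=5,j=0): S=75.7346, (K−S)⁺=54.2054, hold=53.7836 ⇒ V=54.2054 exercise | (k=5,j=1): S=89.7832, (K−S)⁺=40.1568, hold=39.7351 ⇒ V=40.1568 exercise | (k=5,j=2): S=106.4377, (K−S)⁺=23.5023, hold=23.9073 ⇒ V=23.9073 continue | (k=5,j=3): S=126.1817, (K−S)⁺=3.7583, hold=10.0765 ⇒ V=10.0765 continue | (k=5,j=4): S=149.5881, (K−S)⁺=0.0000, hold=2.4632 ⇒ V=2.4632 continue | (k=5,j=5): S=177.3363, (K−S)⁺=0.0000, hold=0.2359 ⇒ V=0.2359 continue  boundary S*=89.7832
step 4: (k=4,j=0): S=82.4603, (K−S)⁺=47.4797, hold=47.0580 ⇒ V=47.4797 exercise | (k=4,j=1): S=97.7564, (K−S)⁺=32.1836, hold=31.9628 ⇒ V=32.1836 exercise | (k=4,j=2): S=115.8900, (K−S)⁺=14.0500, hold=16.9663 ⇒ V=16.9663 continue | (k=4,j=3): S=137.3873, (K−S)⁺=0.0000, hold=6.2658 ⇒ V=6.2658 continue | (k=4,j=4): S=162.8723, (K−S)⁺=0.0000, hold=1.3499 ⇒ V=1.3499 continue  boundary S*=97.7564
step 3: (k=3,j=0): S=89.7832, (K−S)⁺=40.1568, hold=39.7351 ⇒ V=40.1568 exercise | (k=3,j=1): S=106.4377, (K−S)⁺=23.5023, hold=24.5277 ⇒ V=24.5277 continue | (k=3,j=2): S=126.1817, (K−S)⁺=3.7583, hold=11.6012 ⇒ V=11.6012 continue | (k=3,j=3): S=149.5881, (K−S)⁺=0.0000, hold=3.8060 ⇒ V=3.8060 continue  boundary S*=89.7832
step 2: (k=2,j=0): S=97.7564, (K−S)⁺=32.1836, hold=32.2707 ⇒ V=32.2707 continue | (k=2,j=1): S=115.8900, (K−S)⁺=14.0500, hold=18.0334 ⇒ V=18.0334 continue | (k=2,j=2): S=137.3873, (K−S)⁺=0.0000, hold=7.6952 ⇒ V=7.6952 continue  boundary S*=-
step 1: (k=1,j=0): S=106.4377, (K−S)⁺=23.5023, hold=25.1008 ⇒ V=25.1008 continue | (k=1,j=1): S=126.1817, (K−S)⁺=3.7583, hold=12.8446 ⇒ V=12.8446 continue  boundary S*=-
step 0: (k=0,j=0): S=115.8900, (K−S)⁺=14.0500, hold=18.9373 ⇒ V=18.9373 continue  boundary S*=-

price = 18.9373
boundary = - - - 89.7832 97.7564 89.7832 97.7564 106.4377 115.8900
tree:
18.9373
25.1008 12.8446
32.2707 18.0334 7.6952
40.1568 24.5277 11.6012 3.8060
47.4797 32.1836 16.9663 6.2658 1.3499
54.2054 40.1568 23.9073 10.0765 2.4632 0.2359
60.3825 47.4797 32.1836 15.7161 4.4542 0.4712 0.0000
66.0558 54.2054 40.1568 23.5023 7.9657 0.9415 0.0000 0.0000
71.2663 60.3825 47.4797 32.1836 14.0500 1.8811 0.0000 0.0000 0.0000
76.0519 66.0558 54.2054 40.1568 23.5023 3.7583 0.0000 0.0000 0.0000 0.0000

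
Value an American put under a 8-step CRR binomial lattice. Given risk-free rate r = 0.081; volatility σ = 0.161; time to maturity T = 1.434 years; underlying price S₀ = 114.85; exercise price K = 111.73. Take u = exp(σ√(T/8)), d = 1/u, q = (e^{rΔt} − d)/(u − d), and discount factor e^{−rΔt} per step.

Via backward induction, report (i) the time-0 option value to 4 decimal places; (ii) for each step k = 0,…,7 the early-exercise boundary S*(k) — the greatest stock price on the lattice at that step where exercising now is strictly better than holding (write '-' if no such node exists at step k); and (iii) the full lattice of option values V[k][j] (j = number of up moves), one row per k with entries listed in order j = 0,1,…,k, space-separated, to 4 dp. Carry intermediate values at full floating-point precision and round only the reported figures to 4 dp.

Δt=0.17925  u=1.07054  d=0.93411  q=0.59016  discount=0.98559
step 8 (expiry): payoffs max(K−S,0) = 45.1560 35.4323 24.2884 11.5169 0.0000 0.0000 0.0000 0.0000 0.0000
step 7: (k=7,j=0): S=71.2702, (K−S)⁺=40.4598, hold=38.8493 ⇒ V=40.4598 exercise | (k=7,j=1): S=81.6798, (K−S)⁺=30.0502, hold=28.4397 ⇒ V=30.0502 exercise | (k=7,j=2): S=93.6098, (K−S)⁺=18.1202, hold=16.5097 ⇒ V=18.1202 exercise | (k=7,j=3): S=107.2822, (K−S)⁺=4.4478, hold=4.6520 ⇒ V=4.6520 continue | (k=7,j=4): S=122.9516, (K−S)⁺=0.0000, hold=0.0000 ⇒ V=0.0000 continue | (k=7,j=5): S=140.9097, (K−S)⁺=0.0000, hold=0.0000 ⇒ V=0.0000 continue | (k=7,j=6): S=161.4906, (K−S)⁺=0.0000, hold=0.0000 ⇒ V=0.0000 continue | (k=7,j=7): S=185.0776, (K−S)⁺=0.0000, hold=0.0000 ⇒ V=0.0000 continue  boundary S*=93.6098
step 6: (k=6,j=0): S=76.2977, (K−S)⁺=35.4323, hold=33.8218 ⇒ V=35.4323 exercise | (k=6,j=1): S=87.4416, (K−S)⁺=24.2884, hold=22.6779 ⇒ V=24.2884 exercise | (k=6,j=2): S=100.2131, (K−S)⁺=11.5169, hold=10.0252 ⇒ V=11.5169 exercise | (k=6,j=3): S=114.8500, (K−S)⁺=0.0000, hold=1.8791 ⇒ V=1.8791 continue | (k=6,j=4): S=131.6247, (K−S)⁺=0.0000, hold=0.0000 ⇒ V=0.0000 continue | (k=6,j=5): S=150.8496, (K−S)⁺=0.0000, hold=0.0000 ⇒ V=0.0000 continue | (k=6,j=6): S=172.8823, (K−S)⁺=0.0000, hold=0.0000 ⇒ V=0.0000 continue  boundary S*=100.2131
step 5: (k=5,j=0): S=81.6798, (K−S)⁺=30.0502, hold=28.4397 ⇒ V=30.0502 exercise | (k=5,j=1): S=93.6098, (K−S)⁺=18.1202, hold=16.5097 ⇒ V=18.1202 exercise | (k=5,j=2): S=107.2822, (K−S)⁺=4.4478, hold=5.7450 ⇒ V=5.7450 continue | (k=5,j=3): S=122.9516, (K−S)⁺=0.0000, hold=0.7590 ⇒ V=0.7590 continue | (k=5,j=4): S=140.9097, (K−S)⁺=0.0000, hold=0.0000 ⇒ V=0.0000 continue | (k=5,j=5): S=161.4906, (K−S)⁺=0.0000, hold=0.0000 ⇒ V=0.0000 continue  boundary S*=93.6098
step 4: (k=4,j=0): S=87.4416, (K−S)⁺=24.2884, hold=22.6779 ⇒ V=24.2884 exercise | (k=4,j=1): S=100.2131, (K−S)⁺=11.5169, hold=10.6609 ⇒ V=11.5169 exercise | (k=4,j=2): S=114.8500, (K−S)⁺=0.0000, hold=2.7621 ⇒ V=2.7621 continue | (k=4,j=3): S=131.6247, (K−S)⁺=0.0000, hold=0.3066 ⇒ V=0.3066 continue | (k=4,j=4): S=150.8496, (K−S)⁺=0.0000, hold=0.0000 ⇒ V=0.0000 continue  boundary S*=100.2131
step 3: (k=3,j=0): S=93.6098, (K−S)⁺=18.1202, hold=16.5097 ⇒ V=18.1202 exercise | (k=3,j=1): S=107.2822, (K−S)⁺=4.4478, hold=6.2586 ⇒ V=6.2586 continue | (k=3,j=2): S=122.9516, (K−S)⁺=0.0000, hold=1.2940 ⇒ V=1.2940 continue | (k=3,j=3): S=140.9097, (K−S)⁺=0.0000, hold=0.1238 ⇒ V=0.1238 continue  boundary S*=93.6098
step 2: (k=2,j=0): S=100.2131, (K−S)⁺=11.5169, hold=10.9597 ⇒ V=11.5169 exercise | (k=2,j=1): S=114.8500, (K−S)⁺=0.0000, hold=3.2807 ⇒ V=3.2807 continue | (k=2,j=2): S=131.6247, (K−S)⁺=0.0000, hold=0.5947 ⇒ V=0.5947 continue  boundary S*=100.2131
step 1: (k=1,j=0): S=107.2822, (K−S)⁺=4.4478, hold=6.5603 ⇒ V=6.5603 continue | (k=1,j=1): S=122.9516, (K−S)⁺=0.0000, hold=1.6711 ⇒ V=1.6711 continue  boundary S*=-
step 0: (k=0,j=0): S=114.8500, (K−S)⁺=0.0000, hold=3.6219 ⇒ V=3.6219 continue  boundary S*=-

price = 3.6219
boundary = - - 100.2131 93.6098 100.2131 93.6098 100.2131 93.6098
tree:
3.6219
6.5603 1.6711
11.5169 3.2807 0.5947
18.1202 6.2586 1.2940 0.1238
24.2884 11.5169 2.7621 0.3066 0.0000
30.0502 18.1202 5.7450 0.7590 0.0000 0.0000
35.4323 24.2884 11.5169 1.8791 0.0000 0.0000 0.0000
40.4598 30.0502 18.1202 4.6520 0.0000 0.0000 0.0000 0.0000
45.1560 35.4323 24.2884 11.5169 0.0000 0.0000 0.0000 0.0000 0.0000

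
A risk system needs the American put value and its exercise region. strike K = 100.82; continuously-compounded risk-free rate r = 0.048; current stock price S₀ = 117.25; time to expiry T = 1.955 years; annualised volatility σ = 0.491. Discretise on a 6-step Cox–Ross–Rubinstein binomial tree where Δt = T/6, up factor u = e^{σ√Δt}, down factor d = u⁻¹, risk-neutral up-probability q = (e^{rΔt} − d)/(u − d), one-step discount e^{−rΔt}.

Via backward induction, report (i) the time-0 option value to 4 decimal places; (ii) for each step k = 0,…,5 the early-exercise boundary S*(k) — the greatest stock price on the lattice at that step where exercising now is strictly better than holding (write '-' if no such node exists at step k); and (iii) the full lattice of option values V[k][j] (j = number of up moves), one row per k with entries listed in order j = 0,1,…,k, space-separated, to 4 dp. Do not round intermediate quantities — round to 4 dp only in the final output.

price = 18.1557
boundary = - - - 50.5768 38.2148 50.5768
tree:
18.1557
26.4092 9.0186
37.1737 14.5865 2.7437
50.2432 22.9950 5.1434 0.0000
62.6052 34.9543 9.6417 0.0000 0.0000
71.9458 50.2432 18.0744 0.0000 0.0000 0.0000
79.0032 62.6052 33.8821 0.0000 0.0000 0.0000 0.0000

Δt=0.32583  u=1.32349  d=0.75558  q=0.45814  discount=0.98448
step 6 (expiry): payoffs max(K−S,0) = 79.0032 62.6052 33.8821 0.0000 0.0000 0.0000 0.0000
step 5: (k=5,j=0): S=28.8742, (K−S)⁺=71.9458, hold=70.3812 ⇒ V=71.9458 exercise | (k=5,j=1): S=50.5768, (K−S)⁺=50.2432, hold=48.6786 ⇒ V=50.2432 exercise | (k=5,j=2): S=88.5916, (K−S)⁺=12.2284, hold=18.0744 ⇒ V=18.0744 continue | (k=5,j=3): S=155.1791, (K−S)⁺=0.0000, hold=0.0000 ⇒ V=0.0000 continue | (k=5,j=4): S=271.8155, (K−S)⁺=0.0000, hold=0.0000 ⇒ V=0.0000 continue | (k=5,j=5): S=476.1186, (K−S)⁺=0.0000, hold=0.0000 ⇒ V=0.0000 continue  boundary S*=50.5768
step 4: (k=4,j=0): S=38.2148, (K−S)⁺=62.6052, hold=61.0407 ⇒ V=62.6052 exercise | (k=4,j=1): S=66.9379, (K−S)⁺=33.8821, hold=34.9543 ⇒ V=34.9543 continue | (k=4,j=2): S=117.2500, (K−S)⁺=0.0000, hold=9.6417 ⇒ V=9.6417 continue | (k=4,j=3): S=205.3779, (K−S)⁺=0.0000, hold=0.0000 ⇒ V=0.0000 continue | (k=4,j=4): S=359.7449, (K−S)⁺=0.0000, hold=0.0000 ⇒ V=0.0000 continue  boundary S*=38.2148
step 3: (k=3,j=0): S=50.5768, (K−S)⁺=50.2432, hold=49.1622 ⇒ V=50.2432 exercise | (k=3,j=1): S=88.5916, (K−S)⁺=12.2284, hold=22.9950 ⇒ V=22.9950 continue | (k=3,j=2): S=155.1791, (K−S)⁺=0.0000, hold=5.1434 ⇒ V=5.1434 continue | (k=3,j=3): S=271.8155, (K−S)⁺=0.0000, hold=0.0000 ⇒ V=0.0000 continue  boundary S*=50.5768
step 2: (k=2,j=0): S=66.9379, (K−S)⁺=33.8821, hold=37.1737 ⇒ V=37.1737 continue | (k=2,j=1): S=117.2500, (K−S)⁺=0.0000, hold=14.5865 ⇒ V=14.5865 continue | (k=2,j=2): S=205.3779, (K−S)⁺=0.0000, hold=2.7437 ⇒ V=2.7437 continue  boundary S*=-
step 1: (k=1,j=0): S=88.5916, (K−S)⁺=12.2284, hold=26.4092 ⇒ V=26.4092 continue | (k=1,j=1): S=155.1791, (K−S)⁺=0.0000, hold=9.0186 ⇒ V=9.0186 continue  boundary S*=-
step 0: (k=0,j=0): S=117.2500, (K−S)⁺=0.0000, hold=18.1557 ⇒ V=18.1557 continue  boundary S*=-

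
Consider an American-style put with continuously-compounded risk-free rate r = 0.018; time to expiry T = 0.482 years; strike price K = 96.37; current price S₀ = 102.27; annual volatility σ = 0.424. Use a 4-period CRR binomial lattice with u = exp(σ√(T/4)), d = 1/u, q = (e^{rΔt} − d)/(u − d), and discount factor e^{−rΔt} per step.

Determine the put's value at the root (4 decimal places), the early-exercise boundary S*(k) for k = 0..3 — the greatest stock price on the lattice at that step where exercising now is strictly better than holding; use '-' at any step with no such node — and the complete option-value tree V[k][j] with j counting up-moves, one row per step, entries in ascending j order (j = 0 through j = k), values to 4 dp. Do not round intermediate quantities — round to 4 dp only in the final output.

price = 8.7012
boundary = - - - 65.7635
tree:
8.7012
13.8282 2.9742
21.1728 5.6304 0.0000
30.6065 10.6590 0.0000 0.0000
39.6072 20.1786 0.0000 0.0000 0.0000

Δt=0.12050  u=1.15857  d=0.86314  q=0.47062  discount=0.99783
step 4 (expiry): payoffs max(K−S,0) = 39.6072 20.1786 0.0000 0.0000 0.0000
step 3: (k=3,j=0): S=65.7635, (K−S)⁺=30.6065, hold=30.3977 ⇒ V=30.6065 exercise | (k=3,j=1): S=88.2729, (K−S)⁺=8.0971, hold=10.6590 ⇒ V=10.6590 continue | (k=3,j=2): S=118.4866, (K−S)⁺=0.0000, hold=0.0000 ⇒ V=0.0000 continue | (k=3,j=3): S=159.0418, (K−S)⁺=0.0000, hold=0.0000 ⇒ V=0.0000 continue  boundary S*=65.7635
step 2: (k=2,j=0): S=76.1914, (K−S)⁺=20.1786, hold=21.1728 ⇒ V=21.1728 continue | (k=2,j=1): S=102.2700, (K−S)⁺=0.0000, hold=5.6304 ⇒ V=5.6304 continue | (k=2,j=2): S=137.2746, (K−S)⁺=0.0000, hold=0.0000 ⇒ V=0.0000 continue  boundary S*=-
step 1: (k=1,j=0): S=88.2729, (K−S)⁺=8.0971, hold=13.8282 ⇒ V=13.8282 continue | (k=1,j=1): S=118.4866, (K−S)⁺=0.0000, hold=2.9742 ⇒ V=2.9742 continue  boundary S*=-
step 0: (k=0,j=0): S=102.2700, (K−S)⁺=0.0000, hold=8.7012 ⇒ V=8.7012 continue  boundary S*=-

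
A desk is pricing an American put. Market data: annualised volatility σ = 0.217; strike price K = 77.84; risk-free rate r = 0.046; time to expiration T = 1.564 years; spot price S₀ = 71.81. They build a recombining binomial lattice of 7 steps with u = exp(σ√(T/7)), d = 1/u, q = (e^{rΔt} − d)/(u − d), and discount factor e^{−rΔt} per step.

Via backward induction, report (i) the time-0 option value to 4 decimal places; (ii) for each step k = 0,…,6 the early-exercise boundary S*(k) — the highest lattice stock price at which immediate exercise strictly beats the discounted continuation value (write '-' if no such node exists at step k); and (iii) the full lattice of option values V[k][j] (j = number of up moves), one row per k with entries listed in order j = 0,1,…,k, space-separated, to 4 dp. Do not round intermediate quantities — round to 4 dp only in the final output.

price = 9.0103
boundary = - - 58.4914 52.7892 58.4914 64.8095 58.4914
tree:
9.0103
13.4532 5.1624
19.3486 8.3766 2.3518
25.0508 13.0647 4.2939 0.6385
30.1970 19.3486 7.6286 1.3571 0.0000
34.8416 25.0508 13.0305 2.8844 0.0000 0.0000
39.0334 30.1970 19.3486 6.1307 0.0000 0.0000 0.0000
42.8165 34.8416 25.0508 13.0305 0.0000 0.0000 0.0000 0.0000

params: Δt=0.22343 u=1.10802 d=0.90251 q=0.52465 e^(-rΔt)=0.98977
t_7 payoffs: 42.8165 34.8416 25.0508 13.0305 0.0000 0.0000 0.0000 0.0000
t_6: node(6,0) S=38.8066 payoff=39.0334 vs cont=38.2374 → 39.0334 [stop]  node(6,1) S=47.6430 payoff=30.1970 vs cont=29.4011 → 30.1970 [stop]  node(6,2) S=58.4914 payoff=19.3486 vs cont=18.5527 → 19.3486 [stop]  node(6,3) S=71.8100 payoff=6.0300 vs cont=6.1307 → 6.1307 [wait]  node(6,4) S=88.1613 payoff=0.0000 vs cont=0.0000 → 0.0000 [wait]  node(6,5) S=108.2358 payoff=0.0000 vs cont=0.0000 → 0.0000 [wait]  node(6,6) S=132.8813 payoff=0.0000 vs cont=0.0000 → 0.0000 [wait]  ⇒ S*(6)=58.4914
t_5: node(5,0) S=42.9984 payoff=34.8416 vs cont=34.0457 → 34.8416 [stop]  node(5,1) S=52.7892 payoff=25.0508 vs cont=24.2548 → 25.0508 [stop]  node(5,2) S=64.8095 payoff=13.0305 vs cont=12.2869 → 13.0305 [stop]  node(5,3) S=79.5667 payoff=0.0000 vs cont=2.8844 → 2.8844 [wait]  node(5,4) S=97.6842 payoff=0.0000 vs cont=0.0000 → 0.0000 [wait]  node(5,5) S=119.9271 payoff=0.0000 vs cont=0.0000 → 0.0000 [wait]  ⇒ S*(5)=64.8095
t_4: node(4,0) S=47.6430 payoff=30.1970 vs cont=29.4011 → 30.1970 [stop]  node(4,1) S=58.4914 payoff=19.3486 vs cont=18.5527 → 19.3486 [stop]  node(4,2) S=71.8100 payoff=6.0300 vs cont=7.6286 → 7.6286 [wait]  node(4,3) S=88.1613 payoff=0.0000 vs cont=1.3571 → 1.3571 [wait]  node(4,4) S=108.2358 payoff=0.0000 vs cont=0.0000 → 0.0000 [wait]  ⇒ S*(4)=58.4914
t_3: node(3,0) S=52.7892 payoff=25.0508 vs cont=24.2548 → 25.0508 [stop]  node(3,1) S=64.8095 payoff=13.0305 vs cont=13.0647 → 13.0647 [wait]  node(3,2) S=79.5667 payoff=0.0000 vs cont=4.2939 → 4.2939 [wait]  node(3,3) S=97.6842 payoff=0.0000 vs cont=0.6385 → 0.6385 [wait]  ⇒ S*(3)=52.7892
t_2: node(2,0) S=58.4914 payoff=19.3486 vs cont=18.5704 → 19.3486 [stop]  node(2,1) S=71.8100 payoff=6.0300 vs cont=8.3766 → 8.3766 [wait]  node(2,2) S=88.1613 payoff=0.0000 vs cont=2.3518 → 2.3518 [wait]  ⇒ S*(2)=58.4914
t_1: node(1,0) S=64.8095 payoff=13.0305 vs cont=13.4532 → 13.4532 [wait]  node(1,1) S=79.5667 payoff=0.0000 vs cont=5.1624 → 5.1624 [wait]  ⇒ S*(1)=-
t_0: node(0,0) S=71.8100 payoff=6.0300 vs cont=9.0103 → 9.0103 [wait]  ⇒ S*(0)=-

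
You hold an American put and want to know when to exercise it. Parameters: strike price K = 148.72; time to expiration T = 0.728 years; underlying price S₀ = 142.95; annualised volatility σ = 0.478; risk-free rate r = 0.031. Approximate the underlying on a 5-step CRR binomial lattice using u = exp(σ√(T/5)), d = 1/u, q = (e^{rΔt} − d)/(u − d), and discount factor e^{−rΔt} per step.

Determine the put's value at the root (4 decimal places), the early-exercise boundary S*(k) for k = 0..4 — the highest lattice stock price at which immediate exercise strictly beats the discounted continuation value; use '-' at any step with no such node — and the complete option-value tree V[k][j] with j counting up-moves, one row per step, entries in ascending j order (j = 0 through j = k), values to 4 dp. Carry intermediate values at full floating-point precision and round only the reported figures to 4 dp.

price = 25.9149
boundary = - - - 82.7079 99.2566
tree:
25.9149
36.9490 13.5655
50.6298 21.6841 4.4257
66.0121 33.5543 8.3388 0.0000
79.8017 49.4634 15.7117 0.0000 0.0000
91.2922 66.0121 29.6035 0.0000 0.0000 0.0000

params: Δt=0.14560 u=1.20009 d=0.83327 q=0.46686 e^(-rΔt)=0.99550
t_5 payoffs: 91.2922 66.0121 29.6035 0.0000 0.0000 0.0000
t_4: node(4,0) S=68.9183 payoff=79.8017 vs cont=79.1319 → 79.8017 [stop]  node(4,1) S=99.2566 payoff=49.4634 vs cont=48.7936 → 49.4634 [stop]  node(4,2) S=142.9500 payoff=5.7700 vs cont=15.7117 → 15.7117 [wait]  node(4,3) S=205.8775 payoff=0.0000 vs cont=0.0000 → 0.0000 [wait]  node(4,4) S=296.5060 payoff=0.0000 vs cont=0.0000 → 0.0000 [wait]  ⇒ S*(4)=99.2566
t_3: node(3,0) S=82.7079 payoff=66.0121 vs cont=65.3423 → 66.0121 [stop]  node(3,1) S=119.1165 payoff=29.6035 vs cont=33.5543 → 33.5543 [wait]  node(3,2) S=171.5523 payoff=0.0000 vs cont=8.3388 → 8.3388 [wait]  node(3,3) S=247.0707 payoff=0.0000 vs cont=0.0000 → 0.0000 [wait]  ⇒ S*(3)=82.7079
t_2: node(2,0) S=99.2566 payoff=49.4634 vs cont=50.6298 → 50.6298 [wait]  node(2,1) S=142.9500 payoff=5.7700 vs cont=21.6841 → 21.6841 [wait]  node(2,2) S=205.8775 payoff=0.0000 vs cont=4.4257 → 4.4257 [wait]  ⇒ S*(2)=-
t_1: node(1,0) S=119.1165 payoff=29.6035 vs cont=36.9490 → 36.9490 [wait]  node(1,1) S=171.5523 payoff=0.0000 vs cont=13.5655 → 13.5655 [wait]  ⇒ S*(1)=-
t_0: node(0,0) S=142.9500 payoff=5.7700 vs cont=25.9149 → 25.9149 [wait]  ⇒ S*(0)=-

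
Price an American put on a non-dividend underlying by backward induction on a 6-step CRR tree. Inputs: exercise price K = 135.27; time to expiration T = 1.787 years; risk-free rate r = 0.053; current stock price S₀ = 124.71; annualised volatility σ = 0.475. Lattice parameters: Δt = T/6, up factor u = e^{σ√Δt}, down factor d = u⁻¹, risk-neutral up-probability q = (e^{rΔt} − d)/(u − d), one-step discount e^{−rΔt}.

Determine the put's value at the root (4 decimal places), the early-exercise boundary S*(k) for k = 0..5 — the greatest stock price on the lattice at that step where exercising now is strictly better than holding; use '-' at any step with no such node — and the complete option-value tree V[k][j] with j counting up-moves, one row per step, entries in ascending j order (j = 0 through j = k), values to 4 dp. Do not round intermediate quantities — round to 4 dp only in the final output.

params: Δt=0.29783 u=1.29593 d=0.77165 q=0.46590 e^(-rΔt)=0.98434
t_6 payoffs: 108.9421 91.0542 61.0126 10.5600 0.0000 0.0000 0.0000
t_5: node(5,0) S=34.1191 payoff=101.1509 vs cont=99.0325 → 101.1509 [stop]  node(5,1) S=57.3005 payoff=77.9695 vs cont=75.8510 → 77.9695 [stop]  node(5,2) S=96.2322 payoff=39.0378 vs cont=36.9193 → 39.0378 [stop]  node(5,3) S=161.6152 payoff=0.0000 vs cont=5.5518 → 5.5518 [wait]  node(5,4) S=271.4213 payoff=0.0000 vs cont=0.0000 → 0.0000 [wait]  node(5,5) S=455.8328 payoff=0.0000 vs cont=0.0000 → 0.0000 [wait]  ⇒ S*(5)=96.2322
t_4: node(4,0) S=44.2158 payoff=91.0542 vs cont=88.9357 → 91.0542 [stop]  node(4,1) S=74.2574 payoff=61.0126 vs cont=58.8941 → 61.0126 [stop]  node(4,2) S=124.7100 payoff=10.5600 vs cont=23.0696 → 23.0696 [wait]  node(4,3) S=209.4416 payoff=0.0000 vs cont=2.9187 → 2.9187 [wait]  node(4,4) S=351.7424 payoff=0.0000 vs cont=0.0000 → 0.0000 [wait]  ⇒ S*(4)=74.2574
t_3: node(3,0) S=57.3005 payoff=77.9695 vs cont=75.8510 → 77.9695 [stop]  node(3,1) S=96.2322 payoff=39.0378 vs cont=42.6562 → 42.6562 [wait]  node(3,2) S=161.6152 payoff=0.0000 vs cont=13.4670 → 13.4670 [wait]  node(3,3) S=271.4213 payoff=0.0000 vs cont=1.5345 → 1.5345 [wait]  ⇒ S*(3)=57.3005
t_2: node(2,0) S=74.2574 payoff=61.0126 vs cont=60.5536 → 61.0126 [stop]  node(2,1) S=124.7100 payoff=10.5600 vs cont=28.6019 → 28.6019 [wait]  node(2,2) S=209.4416 payoff=0.0000 vs cont=7.7838 → 7.7838 [wait]  ⇒ S*(2)=74.2574
t_1: node(1,0) S=96.2322 payoff=39.0378 vs cont=45.1934 → 45.1934 [wait]  node(1,1) S=161.6152 payoff=0.0000 vs cont=18.6067 → 18.6067 [wait]  ⇒ S*(1)=-
t_0: node(0,0) S=124.7100 payoff=10.5600 vs cont=32.2928 → 32.2928 [wait]  ⇒ S*(0)=-

price = 32.2928
boundary = - - 74.2574 57.3005 74.2574 96.2322
tree:
32.2928
45.1934 18.6067
61.0126 28.6019 7.7838
77.9695 42.6562 13.4670 1.5345
91.0542 61.0126 23.0696 2.9187 0.0000
101.1509 77.9695 39.0378 5.5518 0.0000 0.0000
108.9421 91.0542 61.0126 10.5600 0.0000 0.0000 0.0000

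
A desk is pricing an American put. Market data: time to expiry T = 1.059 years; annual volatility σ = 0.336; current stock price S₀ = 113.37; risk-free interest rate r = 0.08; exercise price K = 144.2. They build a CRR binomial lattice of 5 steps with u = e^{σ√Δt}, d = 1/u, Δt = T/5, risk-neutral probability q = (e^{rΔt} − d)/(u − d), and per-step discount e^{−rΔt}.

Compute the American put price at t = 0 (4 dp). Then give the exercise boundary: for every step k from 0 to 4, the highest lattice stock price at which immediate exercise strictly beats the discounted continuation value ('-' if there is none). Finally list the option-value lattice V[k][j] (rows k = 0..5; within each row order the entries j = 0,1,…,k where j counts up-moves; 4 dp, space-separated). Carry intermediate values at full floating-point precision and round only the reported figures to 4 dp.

Δt=0.21180, u=1.16723, d=0.85673, q=0.51645, disc=e^(-rΔt)=0.98320
k=5 terminal: V=max(K-S,0) → 91.8741 72.9099 47.0726 11.8712 0.0000 0.0000
k=4: j=0 S=61.0763 intr=83.1237 cont=80.7009 V=83.1237[EX]; j=1 S=83.2119 intr=60.9881 cont=58.5653 V=60.9881[EX]; j=2 S=113.3700 intr=30.8300 cont=28.4073 V=30.8300[EX]; j=3 S=154.4581 intr=0.0000 cont=5.6438 V=5.6438[hold]; j=4 S=210.4375 intr=0.0000 cont=0.0000 V=0.0000[hold]  S*(4)=113.3700
k=3: j=0 S=71.2901 intr=72.9099 cont=70.4871 V=72.9099[EX]; j=1 S=97.1274 intr=47.0726 cont=44.6498 V=47.0726[EX]; j=2 S=132.3288 intr=11.8712 cont=17.5231 V=17.5231[hold]; j=3 S=180.2881 intr=0.0000 cont=2.6832 V=2.6832[hold]  S*(3)=97.1274
k=2: j=0 S=83.2119 intr=60.9881 cont=58.5653 V=60.9881[EX]; j=1 S=113.3700 intr=30.8300 cont=31.2772 V=31.2772[hold]; j=2 S=154.4581 intr=0.0000 cont=9.6933 V=9.6933[hold]  S*(2)=83.2119
k=1: j=0 S=97.1274 intr=47.0726 cont=44.8769 V=47.0726[EX]; j=1 S=132.3288 intr=11.8712 cont=19.7919 V=19.7919[hold]  S*(1)=97.1274
k=0: j=0 S=113.3700 intr=30.8300 cont=32.4292 V=32.4292[hold]  S*(0)=-

price = 32.4292
boundary = - 97.1274 83.2119 97.1274 113.3700
tree:
32.4292
47.0726 19.7919
60.9881 31.2772 9.6933
72.9099 47.0726 17.5231 2.6832
83.1237 60.9881 30.8300 5.6438 0.0000
91.8741 72.9099 47.0726 11.8712 0.0000 0.0000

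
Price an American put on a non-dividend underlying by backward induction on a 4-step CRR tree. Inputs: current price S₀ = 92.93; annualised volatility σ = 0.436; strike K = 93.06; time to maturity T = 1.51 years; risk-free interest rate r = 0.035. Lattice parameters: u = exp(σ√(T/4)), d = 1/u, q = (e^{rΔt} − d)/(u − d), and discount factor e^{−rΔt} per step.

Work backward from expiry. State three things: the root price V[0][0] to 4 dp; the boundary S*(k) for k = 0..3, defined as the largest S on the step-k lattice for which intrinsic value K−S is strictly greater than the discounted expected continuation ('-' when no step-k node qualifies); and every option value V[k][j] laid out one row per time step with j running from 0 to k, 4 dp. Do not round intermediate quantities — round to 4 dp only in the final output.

price = 16.7719
boundary = - - 54.3846 71.0912
tree:
16.7719
26.0139 6.3200
38.6754 11.7832 0.0372
51.4559 21.9688 0.0695 0.0000
61.2330 38.6754 0.1300 0.0000 0.0000

Δt=0.37750, u=1.30719, d=0.76500, q=0.45796, disc=e^(-rΔt)=0.98687
k=4 terminal: V=max(K-S,0) → 61.2330 38.6754 0.1300 0.0000 0.0000
k=3: j=0 S=41.6041 intr=51.4559 cont=50.2345 V=51.4559[EX]; j=1 S=71.0912 intr=21.9688 cont=20.7473 V=21.9688[EX]; j=2 S=121.4775 intr=0.0000 cont=0.0695 V=0.0695[hold]; j=3 S=207.5755 intr=0.0000 cont=0.0000 V=0.0000[hold]  S*(3)=71.0912
k=2: j=0 S=54.3846 intr=38.6754 cont=37.4539 V=38.6754[EX]; j=1 S=92.9300 intr=0.1300 cont=11.7832 V=11.7832[hold]; j=2 S=158.7947 intr=0.0000 cont=0.0372 V=0.0372[hold]  S*(2)=54.3846
k=1: j=0 S=71.0912 intr=21.9688 cont=26.0139 V=26.0139[hold]; j=1 S=121.4775 intr=0.0000 cont=6.3200 V=6.3200[hold]  S*(1)=-
k=0: j=0 S=92.9300 intr=0.1300 cont=16.7719 V=16.7719[hold]  S*(0)=-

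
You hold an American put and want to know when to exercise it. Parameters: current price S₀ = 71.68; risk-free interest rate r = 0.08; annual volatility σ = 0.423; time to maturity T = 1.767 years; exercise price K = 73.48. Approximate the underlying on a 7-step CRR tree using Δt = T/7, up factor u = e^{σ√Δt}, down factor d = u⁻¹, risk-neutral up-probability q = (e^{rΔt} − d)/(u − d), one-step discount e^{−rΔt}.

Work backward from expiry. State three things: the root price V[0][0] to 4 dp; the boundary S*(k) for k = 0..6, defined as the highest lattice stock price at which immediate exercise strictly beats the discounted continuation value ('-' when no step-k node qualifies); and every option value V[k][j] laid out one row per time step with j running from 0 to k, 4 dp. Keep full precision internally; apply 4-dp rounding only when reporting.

price = 13.0325
boundary = - - 46.8599 37.8881 46.8599 37.8881 46.8599
tree:
13.0325
18.9405 7.5354
26.6201 11.8775 3.4110
35.5919 18.1364 5.9743 0.9335
42.8459 26.6201 10.2189 1.8851 0.0000
48.7111 35.5919 16.9091 3.8067 0.0000 0.0000
53.4534 42.8459 26.6201 7.6873 0.0000 0.0000 0.0000
57.2877 48.7111 35.5919 15.5238 0.0000 0.0000 0.0000 0.0000

params: Δt=0.25243 u=1.23680 d=0.80854 q=0.49470 e^(-rΔt)=0.98001
t_7 payoffs: 57.2877 48.7111 35.5919 15.5238 0.0000 0.0000 0.0000 0.0000
t_6: node(6,0) S=20.0266 payoff=53.4534 vs cont=51.9844 → 53.4534 [stop]  node(6,1) S=30.6341 payoff=42.8459 vs cont=41.3769 → 42.8459 [stop]  node(6,2) S=46.8599 payoff=26.6201 vs cont=25.1511 → 26.6201 [stop]  node(6,3) S=71.6800 payoff=1.8000 vs cont=7.6873 → 7.6873 [wait]  node(6,4) S=109.6465 payoff=0.0000 vs cont=0.0000 → 0.0000 [wait]  node(6,5) S=167.7225 payoff=0.0000 vs cont=0.0000 → 0.0000 [wait]  node(6,6) S=256.5595 payoff=0.0000 vs cont=0.0000 → 0.0000 [wait]  ⇒ S*(6)=46.8599
t_5: node(5,0) S=24.7689 payoff=48.7111 vs cont=47.2421 → 48.7111 [stop]  node(5,1) S=37.8881 payoff=35.5919 vs cont=34.1229 → 35.5919 [stop]  node(5,2) S=57.9562 payoff=15.5238 vs cont=16.9091 → 16.9091 [wait]  node(5,3) S=88.6536 payoff=0.0000 vs cont=3.8067 → 3.8067 [wait]  node(5,4) S=135.6104 payoff=0.0000 vs cont=0.0000 → 0.0000 [wait]  node(5,5) S=207.4387 payoff=0.0000 vs cont=0.0000 → 0.0000 [wait]  ⇒ S*(5)=37.8881
t_4: node(4,0) S=30.6341 payoff=42.8459 vs cont=41.3769 → 42.8459 [stop]  node(4,1) S=46.8599 payoff=26.6201 vs cont=25.8227 → 26.6201 [stop]  node(4,2) S=71.6800 payoff=1.8000 vs cont=10.2189 → 10.2189 [wait]  node(4,3) S=109.6465 payoff=0.0000 vs cont=1.8851 → 1.8851 [wait]  node(4,4) S=167.7225 payoff=0.0000 vs cont=0.0000 → 0.0000 [wait]  ⇒ S*(4)=46.8599
t_3: node(3,0) S=37.8881 payoff=35.5919 vs cont=34.1229 → 35.5919 [stop]  node(3,1) S=57.9562 payoff=15.5238 vs cont=18.1364 → 18.1364 [wait]  node(3,2) S=88.6536 payoff=0.0000 vs cont=5.9743 → 5.9743 [wait]  node(3,3) S=135.6104 payoff=0.0000 vs cont=0.9335 → 0.9335 [wait]  ⇒ S*(3)=37.8881
t_2: node(2,0) S=46.8599 payoff=26.6201 vs cont=26.4177 → 26.6201 [stop]  node(2,1) S=71.6800 payoff=1.8000 vs cont=11.8775 → 11.8775 [wait]  node(2,2) S=109.6465 payoff=0.0000 vs cont=3.4110 → 3.4110 [wait]  ⇒ S*(2)=46.8599
t_1: node(1,0) S=57.9562 payoff=15.5238 vs cont=18.9405 → 18.9405 [wait]  node(1,1) S=88.6536 payoff=0.0000 vs cont=7.5354 → 7.5354 [wait]  ⇒ S*(1)=-
t_0: node(0,0) S=71.6800 payoff=1.8000 vs cont=13.0325 → 13.0325 [wait]  ⇒ S*(0)=-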